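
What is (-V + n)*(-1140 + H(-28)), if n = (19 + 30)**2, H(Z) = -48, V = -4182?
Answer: -7820604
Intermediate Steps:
n = 2401 (n = 49**2 = 2401)
(-V + n)*(-1140 + H(-28)) = (-1*(-4182) + 2401)*(-1140 - 48) = (4182 + 2401)*(-1188) = 6583*(-1188) = -7820604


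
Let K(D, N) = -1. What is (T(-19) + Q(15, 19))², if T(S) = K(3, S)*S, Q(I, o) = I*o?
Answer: 92416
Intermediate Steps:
T(S) = -S
(T(-19) + Q(15, 19))² = (-1*(-19) + 15*19)² = (19 + 285)² = 304² = 92416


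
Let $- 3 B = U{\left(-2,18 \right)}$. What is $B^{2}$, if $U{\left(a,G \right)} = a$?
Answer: $\frac{4}{9} \approx 0.44444$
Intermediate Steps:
$B = \frac{2}{3}$ ($B = \left(- \frac{1}{3}\right) \left(-2\right) = \frac{2}{3} \approx 0.66667$)
$B^{2} = \left(\frac{2}{3}\right)^{2} = \frac{4}{9}$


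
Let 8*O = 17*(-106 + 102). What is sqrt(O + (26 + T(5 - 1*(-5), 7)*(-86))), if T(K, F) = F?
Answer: I*sqrt(2338)/2 ≈ 24.176*I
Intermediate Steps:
O = -17/2 (O = (17*(-106 + 102))/8 = (17*(-4))/8 = (1/8)*(-68) = -17/2 ≈ -8.5000)
sqrt(O + (26 + T(5 - 1*(-5), 7)*(-86))) = sqrt(-17/2 + (26 + 7*(-86))) = sqrt(-17/2 + (26 - 602)) = sqrt(-17/2 - 576) = sqrt(-1169/2) = I*sqrt(2338)/2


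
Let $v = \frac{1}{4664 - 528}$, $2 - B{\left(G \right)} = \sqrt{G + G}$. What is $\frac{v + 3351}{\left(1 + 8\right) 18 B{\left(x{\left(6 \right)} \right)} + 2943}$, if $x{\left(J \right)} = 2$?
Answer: $\frac{13859737}{12172248} \approx 1.1386$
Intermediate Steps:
$B{\left(G \right)} = 2 - \sqrt{2} \sqrt{G}$ ($B{\left(G \right)} = 2 - \sqrt{G + G} = 2 - \sqrt{2 G} = 2 - \sqrt{2} \sqrt{G}$)
$v = \frac{1}{4136} \approx 0.00024178$
$\frac{v + 3351}{\left(1 + 8\right) 18 B{\left(x{\left(6 \right)} \right)} + 2943} = \frac{\frac{1}{4136} + 3351}{\left(1 + 8\right) 18 \left(2 - \sqrt{2} \sqrt{2}\right) + 2943} = \frac{13859737}{4136 \left(9 \cdot 18 \left(2 - 2\right) + 2943\right)} = \frac{13859737}{4136 \left(162 \cdot 0 + 2943\right)} = \frac{13859737}{4136 \left(0 + 2943\right)} = \frac{13859737}{4136 \cdot 2943} = \frac{13859737}{4136} \cdot \frac{1}{2943} = \frac{13859737}{12172248}$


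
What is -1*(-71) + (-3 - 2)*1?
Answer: 66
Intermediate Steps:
-1*(-71) + (-3 - 2)*1 = 71 - 5*1 = 71 - 5 = 66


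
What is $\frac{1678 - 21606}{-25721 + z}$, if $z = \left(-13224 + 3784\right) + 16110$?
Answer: $\frac{19928}{19051} \approx 1.046$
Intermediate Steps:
$z = 6670$ ($z = -9440 + 16110 = 6670$)
$\frac{1678 - 21606}{-25721 + z} = \frac{1678 - 21606}{-25721 + 6670} = - \frac{19928}{-19051} = \left(-19928\right) \left(- \frac{1}{19051}\right) = \frac{19928}{19051}$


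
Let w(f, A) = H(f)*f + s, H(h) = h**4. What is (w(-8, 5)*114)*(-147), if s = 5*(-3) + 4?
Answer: 549310482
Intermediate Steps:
s = -11 (s = -15 + 4 = -11)
w(f, A) = -11 + f**5 (w(f, A) = f**4*f - 11 = f**5 - 11 = -11 + f**5)
(w(-8, 5)*114)*(-147) = ((-11 + (-8)**5)*114)*(-147) = ((-11 - 32768)*114)*(-147) = -32779*114*(-147) = -3736806*(-147) = 549310482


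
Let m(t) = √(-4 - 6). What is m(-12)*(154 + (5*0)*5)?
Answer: 154*I*√10 ≈ 486.99*I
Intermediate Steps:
m(t) = I*√10 (m(t) = √(-10) = I*√10)
m(-12)*(154 + (5*0)*5) = (I*√10)*(154 + (5*0)*5) = (I*√10)*(154 + 0*5) = (I*√10)*(154 + 0) = (I*√10)*154 = 154*I*√10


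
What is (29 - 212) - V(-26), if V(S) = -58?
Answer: -125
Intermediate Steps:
(29 - 212) - V(-26) = (29 - 212) - 1*(-58) = -183 + 58 = -125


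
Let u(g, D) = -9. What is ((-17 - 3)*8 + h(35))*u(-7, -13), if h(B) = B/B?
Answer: 1431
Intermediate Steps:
h(B) = 1
((-17 - 3)*8 + h(35))*u(-7, -13) = ((-17 - 3)*8 + 1)*(-9) = (-20*8 + 1)*(-9) = (-160 + 1)*(-9) = -159*(-9) = 1431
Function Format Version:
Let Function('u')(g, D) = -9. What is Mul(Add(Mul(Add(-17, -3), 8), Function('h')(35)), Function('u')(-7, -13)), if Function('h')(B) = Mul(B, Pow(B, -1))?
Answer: 1431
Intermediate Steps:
Function('h')(B) = 1
Mul(Add(Mul(Add(-17, -3), 8), Function('h')(35)), Function('u')(-7, -13)) = Mul(Add(Mul(Add(-17, -3), 8), 1), -9) = Mul(Add(Mul(-20, 8), 1), -9) = Mul(Add(-160, 1), -9) = Mul(-159, -9) = 1431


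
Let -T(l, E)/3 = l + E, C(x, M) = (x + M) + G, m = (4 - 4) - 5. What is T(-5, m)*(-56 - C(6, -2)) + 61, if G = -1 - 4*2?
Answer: -1469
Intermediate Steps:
G = -9 (G = -1 - 8 = -9)
m = -5 (m = 0 - 5 = -5)
C(x, M) = -9 + M + x (C(x, M) = (x + M) - 9 = (M + x) - 9 = -9 + M + x)
T(l, E) = -3*E - 3*l (T(l, E) = -3*(l + E) = -3*(E + l) = -3*E - 3*l)
T(-5, m)*(-56 - C(6, -2)) + 61 = (-3*(-5) - 3*(-5))*(-56 - (-9 - 2 + 6)) + 61 = (15 + 15)*(-56 - 1*(-5)) + 61 = 30*(-56 + 5) + 61 = 30*(-51) + 61 = -1530 + 61 = -1469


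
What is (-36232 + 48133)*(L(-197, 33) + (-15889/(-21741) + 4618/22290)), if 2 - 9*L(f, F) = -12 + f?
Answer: 23436847682543/80767815 ≈ 2.9018e+5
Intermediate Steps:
L(f, F) = 14/9 - f/9 (L(f, F) = 2/9 - (-12 + f)/9 = 2/9 + (4/3 - f/9) = 14/9 - f/9)
(-36232 + 48133)*(L(-197, 33) + (-15889/(-21741) + 4618/22290)) = (-36232 + 48133)*((14/9 - 1/9*(-197)) + (-15889/(-21741) + 4618/22290)) = 11901*((14/9 + 197/9) + (-15889*(-1/21741) + 4618*(1/22290))) = 11901*(211/9 + (15889/21741 + 2309/11145)) = 11901*(211/9 + 75760958/80767815) = 11901*(5907952529/242303445) = 23436847682543/80767815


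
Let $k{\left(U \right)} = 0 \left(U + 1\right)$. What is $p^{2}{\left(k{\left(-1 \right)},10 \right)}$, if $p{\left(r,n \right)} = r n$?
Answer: $0$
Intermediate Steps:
$k{\left(U \right)} = 0$ ($k{\left(U \right)} = 0 \left(1 + U\right) = 0$)
$p{\left(r,n \right)} = n r$
$p^{2}{\left(k{\left(-1 \right)},10 \right)} = \left(10 \cdot 0\right)^{2} = 0^{2} = 0$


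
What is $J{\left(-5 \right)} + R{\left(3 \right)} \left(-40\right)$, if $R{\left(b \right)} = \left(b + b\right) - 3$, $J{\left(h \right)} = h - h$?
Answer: $-120$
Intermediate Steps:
$J{\left(h \right)} = 0$
$R{\left(b \right)} = -3 + 2 b$ ($R{\left(b \right)} = 2 b - 3 = -3 + 2 b$)
$J{\left(-5 \right)} + R{\left(3 \right)} \left(-40\right) = 0 + \left(-3 + 2 \cdot 3\right) \left(-40\right) = 0 + \left(-3 + 6\right) \left(-40\right) = 0 + 3 \left(-40\right) = 0 - 120 = -120$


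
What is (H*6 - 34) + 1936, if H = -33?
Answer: 1704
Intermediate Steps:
(H*6 - 34) + 1936 = (-33*6 - 34) + 1936 = (-198 - 34) + 1936 = -232 + 1936 = 1704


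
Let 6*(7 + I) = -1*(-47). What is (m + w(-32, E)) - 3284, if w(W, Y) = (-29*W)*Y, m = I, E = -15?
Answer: -103219/6 ≈ -17203.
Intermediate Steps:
I = ⅚ (I = -7 + (-1*(-47))/6 = -7 + (⅙)*47 = -7 + 47/6 = ⅚ ≈ 0.83333)
m = ⅚ ≈ 0.83333
w(W, Y) = -29*W*Y
(m + w(-32, E)) - 3284 = (⅚ - 29*(-32)*(-15)) - 3284 = (⅚ - 13920) - 3284 = -83515/6 - 3284 = -103219/6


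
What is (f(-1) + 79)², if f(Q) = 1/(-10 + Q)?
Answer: 753424/121 ≈ 6226.6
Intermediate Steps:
(f(-1) + 79)² = (1/(-10 - 1) + 79)² = (1/(-11) + 79)² = (-1/11 + 79)² = (868/11)² = 753424/121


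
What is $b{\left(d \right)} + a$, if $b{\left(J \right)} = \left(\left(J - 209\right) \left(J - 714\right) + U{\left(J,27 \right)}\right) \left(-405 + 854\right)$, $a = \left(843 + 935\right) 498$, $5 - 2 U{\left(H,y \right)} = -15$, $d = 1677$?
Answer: $635634050$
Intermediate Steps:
$U{\left(H,y \right)} = 10$ ($U{\left(H,y \right)} = \frac{5}{2} - - \frac{15}{2} = \frac{5}{2} + \frac{15}{2} = 10$)
$a = 885444$ ($a = 1778 \cdot 498 = 885444$)
$b{\left(J \right)} = 4490 + 449 \left(-714 + J\right) \left(-209 + J\right)$ ($b{\left(J \right)} = \left(\left(J - 209\right) \left(J - 714\right) + 10\right) \left(-405 + 854\right) = \left(\left(-209 + J\right) \left(-714 + J\right) + 10\right) 449 = \left(\left(-714 + J\right) \left(-209 + J\right) + 10\right) 449 = \left(10 + \left(-714 + J\right) \left(-209 + J\right)\right) 449 = 4490 + 449 \left(-714 + J\right) \left(-209 + J\right)$)
$b{\left(d \right)} + a = \left(67006964 - 694994079 + 449 \cdot 1677^{2}\right) + 885444 = \left(67006964 - 694994079 + 449 \cdot 2812329\right) + 885444 = \left(67006964 - 694994079 + 1262735721\right) + 885444 = 634748606 + 885444 = 635634050$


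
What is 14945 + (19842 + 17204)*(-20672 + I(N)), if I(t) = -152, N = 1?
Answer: -771430959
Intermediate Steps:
14945 + (19842 + 17204)*(-20672 + I(N)) = 14945 + (19842 + 17204)*(-20672 - 152) = 14945 + 37046*(-20824) = 14945 - 771445904 = -771430959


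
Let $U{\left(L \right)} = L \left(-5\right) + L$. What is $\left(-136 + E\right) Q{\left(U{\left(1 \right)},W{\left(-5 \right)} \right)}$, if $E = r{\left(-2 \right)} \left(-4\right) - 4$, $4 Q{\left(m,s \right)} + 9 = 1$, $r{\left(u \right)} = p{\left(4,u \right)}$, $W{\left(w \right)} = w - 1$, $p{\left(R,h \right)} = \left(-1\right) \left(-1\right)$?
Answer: $288$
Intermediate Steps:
$p{\left(R,h \right)} = 1$
$W{\left(w \right)} = -1 + w$
$r{\left(u \right)} = 1$
$U{\left(L \right)} = - 4 L$ ($U{\left(L \right)} = - 5 L + L = - 4 L$)
$Q{\left(m,s \right)} = -2$ ($Q{\left(m,s \right)} = - \frac{9}{4} + \frac{1}{4} \cdot 1 = - \frac{9}{4} + \frac{1}{4} = -2$)
$E = -8$ ($E = 1 \left(-4\right) - 4 = -4 - 4 = -8$)
$\left(-136 + E\right) Q{\left(U{\left(1 \right)},W{\left(-5 \right)} \right)} = \left(-136 - 8\right) \left(-2\right) = \left(-144\right) \left(-2\right) = 288$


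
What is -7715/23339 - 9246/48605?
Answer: -590779969/1134392095 ≈ -0.52079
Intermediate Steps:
-7715/23339 - 9246/48605 = -590779969/1134392095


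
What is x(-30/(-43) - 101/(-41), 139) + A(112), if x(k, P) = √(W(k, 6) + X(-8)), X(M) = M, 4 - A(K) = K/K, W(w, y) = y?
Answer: 3 + I*√2 ≈ 3.0 + 1.4142*I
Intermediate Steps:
A(K) = 3 (A(K) = 4 - K/K = 4 - 1*1 = 4 - 1 = 3)
x(k, P) = I*√2 (x(k, P) = √(6 - 8) = √(-2) = I*√2)
x(-30/(-43) - 101/(-41), 139) + A(112) = I*√2 + 3 = 3 + I*√2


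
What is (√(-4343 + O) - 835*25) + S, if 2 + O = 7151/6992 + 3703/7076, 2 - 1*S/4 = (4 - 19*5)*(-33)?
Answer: -32879 + I*√41531129541125641/3092212 ≈ -32879.0 + 65.905*I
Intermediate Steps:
S = -12004 (S = 8 - 4*(4 - 19*5)*(-33) = 8 - 4*(4 - 95)*(-33) = 8 - (-364)*(-33) = 8 - 4*3003 = 8 - 12012 = -12004)
O = -5614733/12368848 (O = -2 + (7151/6992 + 3703/7076) = -2 + 19122963/12368848 = -5614733/12368848 ≈ -0.45394)
(√(-4343 + O) - 835*25) + S = (√(-4343 - 5614733/12368848) - 835*25) - 12004 = (√(-53723521597/12368848) - 20875) - 12004 = (I*√41531129541125641/3092212 - 20875) - 12004 = (-20875 + I*√41531129541125641/3092212) - 12004 = -32879 + I*√41531129541125641/3092212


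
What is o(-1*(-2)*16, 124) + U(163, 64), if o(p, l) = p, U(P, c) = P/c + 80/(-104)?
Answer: 28103/832 ≈ 33.778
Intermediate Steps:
U(P, c) = -10/13 + P/c (U(P, c) = P/c + 80*(-1/104) = P/c - 10/13 = -10/13 + P/c)
o(-1*(-2)*16, 124) + U(163, 64) = -1*(-2)*16 + (-10/13 + 163/64) = 2*16 + (-10/13 + 163*(1/64)) = 32 + (-10/13 + 163/64) = 32 + 1479/832 = 28103/832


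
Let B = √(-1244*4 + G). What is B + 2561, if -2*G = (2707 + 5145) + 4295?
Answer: 2561 + 7*I*√902/2 ≈ 2561.0 + 105.12*I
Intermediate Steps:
G = -12147/2 (G = -((2707 + 5145) + 4295)/2 = -(7852 + 4295)/2 = -½*12147 = -12147/2 ≈ -6073.5)
B = 7*I*√902/2 (B = √(-1244*4 - 12147/2) = √(-4976 - 12147/2) = √(-22099/2) = 7*I*√902/2 ≈ 105.12*I)
B + 2561 = 7*I*√902/2 + 2561 = 2561 + 7*I*√902/2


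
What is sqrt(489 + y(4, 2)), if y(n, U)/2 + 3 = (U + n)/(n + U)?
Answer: sqrt(485) ≈ 22.023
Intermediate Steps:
y(n, U) = -4 (y(n, U) = -6 + 2*((U + n)/(n + U)) = -6 + 2*((U + n)/(U + n)) = -6 + 2*1 = -6 + 2 = -4)
sqrt(489 + y(4, 2)) = sqrt(489 - 4) = sqrt(485)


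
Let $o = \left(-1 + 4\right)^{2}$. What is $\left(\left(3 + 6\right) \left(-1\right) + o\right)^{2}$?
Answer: $0$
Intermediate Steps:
$o = 9$ ($o = 3^{2} = 9$)
$\left(\left(3 + 6\right) \left(-1\right) + o\right)^{2} = \left(\left(3 + 6\right) \left(-1\right) + 9\right)^{2} = \left(9 \left(-1\right) + 9\right)^{2} = \left(-9 + 9\right)^{2} = 0^{2} = 0$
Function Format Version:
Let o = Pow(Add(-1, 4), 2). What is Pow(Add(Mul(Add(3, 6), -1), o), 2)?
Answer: 0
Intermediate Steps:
o = 9 (o = Pow(3, 2) = 9)
Pow(Add(Mul(Add(3, 6), -1), o), 2) = Pow(Add(Mul(Add(3, 6), -1), 9), 2) = Pow(Add(Mul(9, -1), 9), 2) = Pow(Add(-9, 9), 2) = Pow(0, 2) = 0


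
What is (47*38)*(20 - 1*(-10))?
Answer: 53580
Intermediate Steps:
(47*38)*(20 - 1*(-10)) = 1786*(20 + 10) = 1786*30 = 53580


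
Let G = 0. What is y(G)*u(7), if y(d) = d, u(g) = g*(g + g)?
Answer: 0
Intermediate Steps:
u(g) = 2*g² (u(g) = g*(2*g) = 2*g²)
y(G)*u(7) = 0*(2*7²) = 0*(2*49) = 0*98 = 0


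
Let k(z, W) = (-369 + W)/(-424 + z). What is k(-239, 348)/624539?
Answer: 7/138023119 ≈ 5.0716e-8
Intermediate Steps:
k(z, W) = (-369 + W)/(-424 + z)
k(-239, 348)/624539 = ((-369 + 348)/(-424 - 239))/624539 = (-21/(-663))*(1/624539) = -1/663*(-21)*(1/624539) = (7/221)*(1/624539) = 7/138023119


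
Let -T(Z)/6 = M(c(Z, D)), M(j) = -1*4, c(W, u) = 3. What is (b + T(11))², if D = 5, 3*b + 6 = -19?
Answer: 2209/9 ≈ 245.44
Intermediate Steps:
b = -25/3 (b = -2 + (⅓)*(-19) = -2 - 19/3 = -25/3 ≈ -8.3333)
M(j) = -4
T(Z) = 24 (T(Z) = -6*(-4) = 24)
(b + T(11))² = (-25/3 + 24)² = (47/3)² = 2209/9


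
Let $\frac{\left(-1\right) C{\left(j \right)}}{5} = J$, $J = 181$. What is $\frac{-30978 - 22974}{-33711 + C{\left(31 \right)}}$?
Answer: $\frac{6744}{4327} \approx 1.5586$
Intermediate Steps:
$C{\left(j \right)} = -905$ ($C{\left(j \right)} = \left(-5\right) 181 = -905$)
$\frac{-30978 - 22974}{-33711 + C{\left(31 \right)}} = \frac{-30978 - 22974}{-33711 - 905} = - \frac{53952}{-34616} = \left(-53952\right) \left(- \frac{1}{34616}\right) = \frac{6744}{4327}$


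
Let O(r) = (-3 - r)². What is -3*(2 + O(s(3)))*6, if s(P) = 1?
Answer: -324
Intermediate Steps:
-3*(2 + O(s(3)))*6 = -3*(2 + (3 + 1)²)*6 = -3*(2 + 4²)*6 = -3*(2 + 16)*6 = -54*6 = -3*108 = -324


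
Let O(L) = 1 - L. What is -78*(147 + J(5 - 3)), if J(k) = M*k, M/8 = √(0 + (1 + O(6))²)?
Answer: -16458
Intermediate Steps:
M = 32 (M = 8*√(0 + (1 + (1 - 1*6))²) = 8*√(0 + (1 + (1 - 6))²) = 8*√(0 + (1 - 5)²) = 8*√(0 + (-4)²) = 8*√(0 + 16) = 8*√16 = 8*4 = 32)
J(k) = 32*k
-78*(147 + J(5 - 3)) = -78*(147 + 32*(5 - 3)) = -78*(147 + 32*2) = -78*(147 + 64) = -78*211 = -16458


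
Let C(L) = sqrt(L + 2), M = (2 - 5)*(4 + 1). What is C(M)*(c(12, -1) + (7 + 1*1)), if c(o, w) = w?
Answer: 7*I*sqrt(13) ≈ 25.239*I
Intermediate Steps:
M = -15 (M = -3*5 = -15)
C(L) = sqrt(2 + L)
C(M)*(c(12, -1) + (7 + 1*1)) = sqrt(2 - 15)*(-1 + (7 + 1*1)) = sqrt(-13)*(-1 + (7 + 1)) = (I*sqrt(13))*(-1 + 8) = (I*sqrt(13))*7 = 7*I*sqrt(13)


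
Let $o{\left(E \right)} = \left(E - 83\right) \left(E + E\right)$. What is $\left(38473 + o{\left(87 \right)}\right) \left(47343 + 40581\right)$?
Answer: $3443895156$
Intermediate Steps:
$o{\left(E \right)} = 2 E \left(-83 + E\right)$ ($o{\left(E \right)} = \left(-83 + E\right) 2 E = 2 E \left(-83 + E\right)$)
$\left(38473 + o{\left(87 \right)}\right) \left(47343 + 40581\right) = \left(38473 + 2 \cdot 87 \left(-83 + 87\right)\right) \left(47343 + 40581\right) = \left(38473 + 2 \cdot 87 \cdot 4\right) 87924 = \left(38473 + 696\right) 87924 = 39169 \cdot 87924 = 3443895156$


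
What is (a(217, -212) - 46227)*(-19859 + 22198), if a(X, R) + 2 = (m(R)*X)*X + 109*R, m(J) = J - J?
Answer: -162179243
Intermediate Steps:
m(J) = 0
a(X, R) = -2 + 109*R (a(X, R) = -2 + ((0*X)*X + 109*R) = -2 + (0*X + 109*R) = -2 + (0 + 109*R) = -2 + 109*R)
(a(217, -212) - 46227)*(-19859 + 22198) = ((-2 + 109*(-212)) - 46227)*(-19859 + 22198) = ((-2 - 23108) - 46227)*2339 = (-23110 - 46227)*2339 = -69337*2339 = -162179243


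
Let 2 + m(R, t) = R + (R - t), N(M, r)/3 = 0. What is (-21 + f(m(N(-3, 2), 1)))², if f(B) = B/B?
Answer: 400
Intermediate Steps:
N(M, r) = 0 (N(M, r) = 3*0 = 0)
m(R, t) = -2 - t + 2*R (m(R, t) = -2 + (R + (R - t)) = -2 + (-t + 2*R) = -2 - t + 2*R)
f(B) = 1
(-21 + f(m(N(-3, 2), 1)))² = (-21 + 1)² = (-20)² = 400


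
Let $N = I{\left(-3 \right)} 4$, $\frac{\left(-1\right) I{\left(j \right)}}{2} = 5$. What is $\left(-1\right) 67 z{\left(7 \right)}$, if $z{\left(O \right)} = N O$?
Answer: $18760$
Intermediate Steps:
$I{\left(j \right)} = -10$ ($I{\left(j \right)} = \left(-2\right) 5 = -10$)
$N = -40$ ($N = \left(-10\right) 4 = -40$)
$z{\left(O \right)} = - 40 O$
$\left(-1\right) 67 z{\left(7 \right)} = \left(-1\right) 67 \left(\left(-40\right) 7\right) = \left(-67\right) \left(-280\right) = 18760$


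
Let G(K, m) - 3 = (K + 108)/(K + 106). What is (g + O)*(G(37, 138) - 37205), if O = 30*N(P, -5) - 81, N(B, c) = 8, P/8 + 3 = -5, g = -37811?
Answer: 200298888132/143 ≈ 1.4007e+9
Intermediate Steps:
P = -64 (P = -24 + 8*(-5) = -24 - 40 = -64)
G(K, m) = 3 + (108 + K)/(106 + K) (G(K, m) = 3 + (K + 108)/(K + 106) = 3 + (108 + K)/(106 + K))
O = 159 (O = 30*8 - 81 = 240 - 81 = 159)
(g + O)*(G(37, 138) - 37205) = (-37811 + 159)*(2*(213 + 2*37)/(106 + 37) - 37205) = -37652*(2*(213 + 74)/143 - 37205) = -37652*(2*(1/143)*287 - 37205) = -37652*(574/143 - 37205) = -37652*(-5319741/143) = 200298888132/143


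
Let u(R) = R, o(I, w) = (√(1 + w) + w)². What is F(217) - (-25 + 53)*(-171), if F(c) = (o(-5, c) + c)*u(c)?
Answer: 10317496 + 94178*√218 ≈ 1.1708e+7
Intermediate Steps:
o(I, w) = (w + √(1 + w))²
F(c) = c*(c + (c + √(1 + c))²) (F(c) = ((c + √(1 + c))² + c)*c = (c + (c + √(1 + c))²)*c = c*(c + (c + √(1 + c))²))
F(217) - (-25 + 53)*(-171) = 217*(217 + (217 + √(1 + 217))²) - (-25 + 53)*(-171) = 217*(217 + (217 + √218)²) - 28*(-171) = (47089 + 217*(217 + √218)²) - 1*(-4788) = (47089 + 217*(217 + √218)²) + 4788 = 51877 + 217*(217 + √218)²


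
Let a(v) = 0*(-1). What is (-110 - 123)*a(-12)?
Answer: 0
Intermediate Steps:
a(v) = 0
(-110 - 123)*a(-12) = (-110 - 123)*0 = -233*0 = 0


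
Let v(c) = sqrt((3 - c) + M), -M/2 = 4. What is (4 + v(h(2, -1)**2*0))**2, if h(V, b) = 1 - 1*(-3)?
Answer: (4 + I*sqrt(5))**2 ≈ 11.0 + 17.889*I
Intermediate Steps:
h(V, b) = 4 (h(V, b) = 1 + 3 = 4)
M = -8 (M = -2*4 = -8)
v(c) = sqrt(-5 - c) (v(c) = sqrt((3 - c) - 8) = sqrt(-5 - c))
(4 + v(h(2, -1)**2*0))**2 = (4 + sqrt(-5 - 4**2*0))**2 = (4 + sqrt(-5 - 16*0))**2 = (4 + sqrt(-5 - 1*0))**2 = (4 + sqrt(-5 + 0))**2 = (4 + sqrt(-5))**2 = (4 + I*sqrt(5))**2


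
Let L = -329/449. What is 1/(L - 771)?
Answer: -449/346508 ≈ -0.0012958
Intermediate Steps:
L = -329/449 (L = -329*1/449 = -329/449 ≈ -0.73274)
1/(L - 771) = 1/(-329/449 - 771) = 1/(-346508/449) = -449/346508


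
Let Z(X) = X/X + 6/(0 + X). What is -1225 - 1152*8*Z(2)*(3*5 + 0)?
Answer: -554185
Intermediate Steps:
Z(X) = 1 + 6/X
-1225 - 1152*8*Z(2)*(3*5 + 0) = -1225 - 1152*8*((6 + 2)/2)*(3*5 + 0) = -1225 - 1152*8*((½)*8)*(15 + 0) = -1225 - 1152*8*4*15 = -1225 - 36864*15 = -1225 - 1152*480 = -1225 - 552960 = -554185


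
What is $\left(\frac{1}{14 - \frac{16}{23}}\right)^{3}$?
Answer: $\frac{12167}{28652616} \approx 0.00042464$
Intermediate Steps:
$\left(\frac{1}{14 - \frac{16}{23}}\right)^{3} = \left(\frac{1}{\frac{306}{23}}\right)^{3} = \left(\frac{23}{306}\right)^{3} = \frac{12167}{28652616}$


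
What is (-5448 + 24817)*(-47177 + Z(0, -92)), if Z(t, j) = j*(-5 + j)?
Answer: -740922357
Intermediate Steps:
(-5448 + 24817)*(-47177 + Z(0, -92)) = (-5448 + 24817)*(-47177 - 92*(-5 - 92)) = 19369*(-47177 - 92*(-97)) = 19369*(-47177 + 8924) = 19369*(-38253) = -740922357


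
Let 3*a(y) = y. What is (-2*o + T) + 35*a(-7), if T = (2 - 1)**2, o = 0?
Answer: -242/3 ≈ -80.667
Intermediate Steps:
a(y) = y/3
T = 1 (T = 1**2 = 1)
(-2*o + T) + 35*a(-7) = (-2*0 + 1) + 35*((1/3)*(-7)) = (0 + 1) + 35*(-7/3) = 1 - 245/3 = -242/3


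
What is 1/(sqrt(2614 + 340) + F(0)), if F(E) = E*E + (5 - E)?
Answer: -5/2929 + sqrt(2954)/2929 ≈ 0.016849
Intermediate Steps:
F(E) = 5 + E**2 - E (F(E) = E**2 + (5 - E) = 5 + E**2 - E)
1/(sqrt(2614 + 340) + F(0)) = 1/(sqrt(2614 + 340) + (5 + 0**2 - 1*0)) = 1/(sqrt(2954) + (5 + 0 + 0)) = 1/(sqrt(2954) + 5) = 1/(5 + sqrt(2954))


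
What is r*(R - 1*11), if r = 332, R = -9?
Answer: -6640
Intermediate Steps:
r*(R - 1*11) = 332*(-9 - 1*11) = 332*(-9 - 11) = 332*(-20) = -6640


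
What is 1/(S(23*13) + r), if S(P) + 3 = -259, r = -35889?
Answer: -1/36151 ≈ -2.7662e-5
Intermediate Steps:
S(P) = -262 (S(P) = -3 - 259 = -262)
1/(S(23*13) + r) = 1/(-262 - 35889) = 1/(-36151) = -1/36151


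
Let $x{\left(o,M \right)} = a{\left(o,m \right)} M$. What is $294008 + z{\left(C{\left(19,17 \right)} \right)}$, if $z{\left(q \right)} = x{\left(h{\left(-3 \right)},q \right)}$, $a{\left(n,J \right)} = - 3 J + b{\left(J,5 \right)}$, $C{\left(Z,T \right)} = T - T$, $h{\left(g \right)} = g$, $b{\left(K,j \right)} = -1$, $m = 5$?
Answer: $294008$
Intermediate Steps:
$C{\left(Z,T \right)} = 0$
$a{\left(n,J \right)} = -1 - 3 J$ ($a{\left(n,J \right)} = - 3 J - 1 = -1 - 3 J$)
$x{\left(o,M \right)} = - 16 M$ ($x{\left(o,M \right)} = \left(-1 - 15\right) M = - 16 M$)
$z{\left(q \right)} = - 16 q$
$294008 + z{\left(C{\left(19,17 \right)} \right)} = 294008 - 0 = 294008 + 0 = 294008$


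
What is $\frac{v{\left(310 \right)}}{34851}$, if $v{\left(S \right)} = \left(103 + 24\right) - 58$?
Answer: $\frac{23}{11617} \approx 0.0019799$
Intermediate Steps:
$v{\left(S \right)} = 69$ ($v{\left(S \right)} = 127 - 58 = 69$)
$\frac{v{\left(310 \right)}}{34851} = \frac{69}{34851} = 69 \cdot \frac{1}{34851} = \frac{23}{11617}$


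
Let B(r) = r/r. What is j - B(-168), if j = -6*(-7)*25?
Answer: 1049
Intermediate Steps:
j = 1050 (j = 42*25 = 1050)
B(r) = 1
j - B(-168) = 1050 - 1*1 = 1050 - 1 = 1049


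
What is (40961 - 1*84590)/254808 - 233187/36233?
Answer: -1070153029/161972952 ≈ -6.6070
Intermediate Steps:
(40961 - 1*84590)/254808 - 233187/36233 = (40961 - 84590)*(1/254808) - 233187*1/36233 = -43629*1/254808 - 12273/1907 = -14543/84936 - 12273/1907 = -1070153029/161972952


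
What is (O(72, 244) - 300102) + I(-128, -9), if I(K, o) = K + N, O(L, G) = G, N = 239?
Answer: -299747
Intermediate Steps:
I(K, o) = 239 + K (I(K, o) = K + 239 = 239 + K)
(O(72, 244) - 300102) + I(-128, -9) = (244 - 300102) + (239 - 128) = -299858 + 111 = -299747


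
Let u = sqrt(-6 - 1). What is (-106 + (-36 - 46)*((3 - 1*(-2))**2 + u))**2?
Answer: 4601268 + 353584*I*sqrt(7) ≈ 4.6013e+6 + 9.355e+5*I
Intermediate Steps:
u = I*sqrt(7) (u = sqrt(-7) = I*sqrt(7) ≈ 2.6458*I)
(-106 + (-36 - 46)*((3 - 1*(-2))**2 + u))**2 = (-106 + (-36 - 46)*((3 - 1*(-2))**2 + I*sqrt(7)))**2 = (-106 - 82*((3 + 2)**2 + I*sqrt(7)))**2 = (-106 - 82*(5**2 + I*sqrt(7)))**2 = (-106 - 82*(25 + I*sqrt(7)))**2 = (-106 + (-2050 - 82*I*sqrt(7)))**2 = (-2156 - 82*I*sqrt(7))**2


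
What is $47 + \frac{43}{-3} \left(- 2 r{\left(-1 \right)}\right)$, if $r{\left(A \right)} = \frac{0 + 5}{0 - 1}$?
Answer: $- \frac{289}{3} \approx -96.333$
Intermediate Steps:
$r{\left(A \right)} = -5$ ($r{\left(A \right)} = \frac{5}{-1} = 5 \left(-1\right) = -5$)
$47 + \frac{43}{-3} \left(- 2 r{\left(-1 \right)}\right) = 47 + \frac{43}{-3} \left(\left(-2\right) \left(-5\right)\right) = 47 + 43 \left(- \frac{1}{3}\right) 10 = 47 - \frac{430}{3} = - \frac{289}{3}$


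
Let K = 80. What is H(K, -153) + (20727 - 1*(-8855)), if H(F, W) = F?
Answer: 29662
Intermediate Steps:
H(K, -153) + (20727 - 1*(-8855)) = 80 + (20727 - 1*(-8855)) = 80 + (20727 + 8855) = 80 + 29582 = 29662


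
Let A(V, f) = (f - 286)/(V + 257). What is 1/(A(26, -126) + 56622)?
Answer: 283/16023614 ≈ 1.7661e-5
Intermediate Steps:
A(V, f) = (-286 + f)/(257 + V)
1/(A(26, -126) + 56622) = 1/((-286 - 126)/(257 + 26) + 56622) = 1/(-412/283 + 56622) = 1/(16023614/283) = 283/16023614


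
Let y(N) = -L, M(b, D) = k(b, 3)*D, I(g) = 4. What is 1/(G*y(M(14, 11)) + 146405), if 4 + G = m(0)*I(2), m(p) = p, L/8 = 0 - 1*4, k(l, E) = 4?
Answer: 1/146277 ≈ 6.8363e-6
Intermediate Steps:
L = -32 (L = 8*(0 - 1*4) = 8*(0 - 4) = 8*(-4) = -32)
M(b, D) = 4*D
G = -4 (G = -4 + 0*4 = -4 + 0 = -4)
y(N) = 32 (y(N) = -1*(-32) = 32)
1/(G*y(M(14, 11)) + 146405) = 1/(-4*32 + 146405) = 1/(-128 + 146405) = 1/146277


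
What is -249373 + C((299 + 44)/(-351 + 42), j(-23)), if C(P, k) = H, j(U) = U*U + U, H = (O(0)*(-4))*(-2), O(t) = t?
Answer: -249373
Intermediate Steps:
H = 0 (H = (0*(-4))*(-2) = 0*(-2) = 0)
j(U) = U + U² (j(U) = U² + U = U + U²)
C(P, k) = 0
-249373 + C((299 + 44)/(-351 + 42), j(-23)) = -249373 + 0 = -249373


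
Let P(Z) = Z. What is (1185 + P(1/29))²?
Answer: 1181021956/841 ≈ 1.4043e+6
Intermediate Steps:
(1185 + P(1/29))² = (1185 + 1/29)² = (34366/29)² = 1181021956/841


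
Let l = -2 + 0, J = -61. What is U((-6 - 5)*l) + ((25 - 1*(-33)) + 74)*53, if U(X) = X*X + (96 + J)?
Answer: 7515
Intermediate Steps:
l = -2
U(X) = 35 + X² (U(X) = X*X + (96 - 61) = X² + 35 = 35 + X²)
U((-6 - 5)*l) + ((25 - 1*(-33)) + 74)*53 = (35 + ((-6 - 5)*(-2))²) + ((25 - 1*(-33)) + 74)*53 = (35 + (-11*(-2))²) + ((25 + 33) + 74)*53 = (35 + 22²) + (58 + 74)*53 = (35 + 484) + 132*53 = 519 + 6996 = 7515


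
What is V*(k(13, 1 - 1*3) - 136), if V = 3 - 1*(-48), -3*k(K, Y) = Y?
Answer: -6902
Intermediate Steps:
k(K, Y) = -Y/3
V = 51 (V = 3 + 48 = 51)
V*(k(13, 1 - 1*3) - 136) = 51*(-(1 - 1*3)/3 - 136) = 51*(-(1 - 3)/3 - 136) = 51*(-1/3*(-2) - 136) = 51*(2/3 - 136) = 51*(-406/3) = -6902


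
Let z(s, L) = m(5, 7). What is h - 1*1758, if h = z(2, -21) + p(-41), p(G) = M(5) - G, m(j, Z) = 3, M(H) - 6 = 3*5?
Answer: -1693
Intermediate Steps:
M(H) = 21 (M(H) = 6 + 3*5 = 6 + 15 = 21)
z(s, L) = 3
p(G) = 21 - G
h = 65 (h = 3 + (21 - 1*(-41)) = 3 + (21 + 41) = 3 + 62 = 65)
h - 1*1758 = 65 - 1*1758 = 65 - 1758 = -1693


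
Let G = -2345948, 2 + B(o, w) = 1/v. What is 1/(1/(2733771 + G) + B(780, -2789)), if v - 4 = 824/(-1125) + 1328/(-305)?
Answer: -28917634172/84449547155 ≈ -0.34242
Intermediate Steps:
v = -74564/68625 (v = 4 + (824/(-1125) + 1328/(-305)) = 4 + (824*(-1/1125) + 1328*(-1/305)) = 4 + (-824/1125 - 1328/305) = 4 - 349064/68625 = -74564/68625 ≈ -1.0865)
B(o, w) = -217753/74564 (B(o, w) = -2 + 1/(-74564/68625) = -2 - 68625/74564 = -217753/74564)
1/(1/(2733771 + G) + B(780, -2789)) = 1/(1/(2733771 - 2345948) - 217753/74564) = 1/(1/387823 - 217753/74564) = 1/(-84449547155/28917634172) = -28917634172/84449547155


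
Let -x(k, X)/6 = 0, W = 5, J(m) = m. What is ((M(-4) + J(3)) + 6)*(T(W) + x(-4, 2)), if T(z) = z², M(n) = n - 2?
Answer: 75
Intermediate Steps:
x(k, X) = 0 (x(k, X) = -6*0 = 0)
M(n) = -2 + n
((M(-4) + J(3)) + 6)*(T(W) + x(-4, 2)) = (((-2 - 4) + 3) + 6)*(5² + 0) = ((-6 + 3) + 6)*(25 + 0) = (-3 + 6)*25 = 3*25 = 75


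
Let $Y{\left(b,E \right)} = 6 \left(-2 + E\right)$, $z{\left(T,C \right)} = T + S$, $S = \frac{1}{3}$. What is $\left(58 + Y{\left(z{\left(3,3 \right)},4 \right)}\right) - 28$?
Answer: $42$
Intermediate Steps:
$S = \frac{1}{3} \approx 0.33333$
$z{\left(T,C \right)} = \frac{1}{3} + T$ ($z{\left(T,C \right)} = T + \frac{1}{3} = \frac{1}{3} + T$)
$Y{\left(b,E \right)} = -12 + 6 E$
$\left(58 + Y{\left(z{\left(3,3 \right)},4 \right)}\right) - 28 = \left(58 + \left(-12 + 6 \cdot 4\right)\right) - 28 = \left(58 + \left(-12 + 24\right)\right) - 28 = \left(58 + 12\right) - 28 = 70 - 28 = 42$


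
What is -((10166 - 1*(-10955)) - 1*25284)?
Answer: 4163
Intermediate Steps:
-((10166 - 1*(-10955)) - 1*25284) = -((10166 + 10955) - 25284) = -(21121 - 25284) = -1*(-4163) = 4163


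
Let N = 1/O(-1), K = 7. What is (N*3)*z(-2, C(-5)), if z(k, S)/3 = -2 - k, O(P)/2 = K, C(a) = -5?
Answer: 0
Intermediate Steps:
O(P) = 14 (O(P) = 2*7 = 14)
z(k, S) = -6 - 3*k (z(k, S) = 3*(-2 - k) = -6 - 3*k)
N = 1/14 ≈ 0.071429
(N*3)*z(-2, C(-5)) = ((1/14)*3)*(-6 - 3*(-2)) = 3*(-6 + 6)/14 = (3/14)*0 = 0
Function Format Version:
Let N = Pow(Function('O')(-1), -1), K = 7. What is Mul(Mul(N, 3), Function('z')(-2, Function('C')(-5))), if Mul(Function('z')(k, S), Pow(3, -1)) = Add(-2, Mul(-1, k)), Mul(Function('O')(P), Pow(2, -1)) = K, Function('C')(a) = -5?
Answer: 0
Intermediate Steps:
Function('O')(P) = 14 (Function('O')(P) = Mul(2, 7) = 14)
Function('z')(k, S) = Add(-6, Mul(-3, k)) (Function('z')(k, S) = Mul(3, Add(-2, Mul(-1, k))) = Add(-6, Mul(-3, k)))
N = Rational(1, 14) (N = Pow(14, -1) = Rational(1, 14) ≈ 0.071429)
Mul(Mul(N, 3), Function('z')(-2, Function('C')(-5))) = Mul(Mul(Rational(1, 14), 3), Add(-6, Mul(-3, -2))) = Mul(Rational(3, 14), Add(-6, 6)) = Mul(Rational(3, 14), 0) = 0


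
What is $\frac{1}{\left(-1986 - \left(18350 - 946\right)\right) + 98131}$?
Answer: $\frac{1}{78741} \approx 1.27 \cdot 10^{-5}$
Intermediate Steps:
$\frac{1}{\left(-1986 - \left(18350 - 946\right)\right) + 98131} = \frac{1}{\left(-1986 - 17404\right) + 98131} = \frac{1}{-19390 + 98131} = \frac{1}{78741}$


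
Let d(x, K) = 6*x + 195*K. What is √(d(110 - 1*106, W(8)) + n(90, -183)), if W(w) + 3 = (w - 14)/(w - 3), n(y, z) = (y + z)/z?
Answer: 4*I*√184769/61 ≈ 28.187*I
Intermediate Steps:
n(y, z) = (y + z)/z
W(w) = -3 + (-14 + w)/(-3 + w) (W(w) = -3 + (w - 14)/(w - 3) = -3 + (-14 + w)/(-3 + w))
√(d(110 - 1*106, W(8)) + n(90, -183)) = √((6*(110 - 1*106) + 195*((-5 - 2*8)/(-3 + 8))) + (90 - 183)/(-183)) = √((6*(110 - 106) + 195*((-5 - 16)/5)) - 1/183*(-93)) = √((6*4 + 195*((⅕)*(-21))) + 31/61) = √((24 + 195*(-21/5)) + 31/61) = √((24 - 819) + 31/61) = √(-795 + 31/61) = √(-48464/61) = 4*I*√184769/61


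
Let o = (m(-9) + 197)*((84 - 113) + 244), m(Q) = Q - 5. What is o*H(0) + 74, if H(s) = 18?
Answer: 708284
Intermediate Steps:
m(Q) = -5 + Q
o = 39345 (o = ((-5 - 9) + 197)*((84 - 113) + 244) = (-14 + 197)*(-29 + 244) = 183*215 = 39345)
o*H(0) + 74 = 39345*18 + 74 = 708210 + 74 = 708284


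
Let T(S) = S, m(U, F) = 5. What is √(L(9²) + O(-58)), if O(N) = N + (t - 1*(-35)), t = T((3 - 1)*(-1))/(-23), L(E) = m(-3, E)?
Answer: 2*I*√2369/23 ≈ 4.2324*I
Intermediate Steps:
L(E) = 5
t = 2/23 (t = ((3 - 1)*(-1))/(-23) = (2*(-1))*(-1/23) = -2*(-1/23) = 2/23 ≈ 0.086957)
O(N) = 807/23 + N (O(N) = N + (2/23 - 1*(-35)) = N + (2/23 + 35) = N + 807/23 = 807/23 + N)
√(L(9²) + O(-58)) = √(5 + (807/23 - 58)) = √(5 - 527/23) = √(-412/23) = 2*I*√2369/23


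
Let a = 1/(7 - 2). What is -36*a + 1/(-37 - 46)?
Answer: -2993/415 ≈ -7.2121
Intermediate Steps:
a = ⅕ (a = 1/5 = ⅕ ≈ 0.20000)
-36*a + 1/(-37 - 46) = -36*⅕ + 1/(-37 - 46) = -36/5 + 1/(-83) = -36/5 - 1/83 = -2993/415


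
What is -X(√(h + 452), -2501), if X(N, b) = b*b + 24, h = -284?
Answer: -6255025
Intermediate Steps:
X(N, b) = 24 + b² (X(N, b) = b² + 24 = 24 + b²)
-X(√(h + 452), -2501) = -(24 + (-2501)²) = -(24 + 6255001) = -1*6255025 = -6255025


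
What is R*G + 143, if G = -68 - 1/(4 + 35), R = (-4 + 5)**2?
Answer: 2924/39 ≈ 74.974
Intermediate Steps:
R = 1 (R = 1**2 = 1)
G = -2653/39 (G = -68 - 1/39 = -2653/39 ≈ -68.026)
R*G + 143 = 1*(-2653/39) + 143 = -2653/39 + 143 = 2924/39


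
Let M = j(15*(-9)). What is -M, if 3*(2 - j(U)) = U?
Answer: -47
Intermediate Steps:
j(U) = 2 - U/3
M = 47 (M = 2 - 5*(-9) = 2 - ⅓*(-135) = 2 + 45 = 47)
-M = -1*47 = -47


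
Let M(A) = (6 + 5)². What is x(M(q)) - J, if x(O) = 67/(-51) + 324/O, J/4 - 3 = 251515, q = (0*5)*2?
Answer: -6208461895/6171 ≈ -1.0061e+6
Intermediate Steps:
q = 0 (q = 0*2 = 0)
M(A) = 121 (M(A) = 11² = 121)
J = 1006072 (J = 12 + 4*251515 = 12 + 1006060 = 1006072)
x(O) = -67/51 + 324/O (x(O) = 67*(-1/51) + 324/O = -67/51 + 324/O)
x(M(q)) - J = (-67/51 + 324/121) - 1*1006072 = (-67/51 + 324*(1/121)) - 1006072 = (-67/51 + 324/121) - 1006072 = 8417/6171 - 1006072 = -6208461895/6171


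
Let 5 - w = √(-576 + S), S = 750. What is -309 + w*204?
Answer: 711 - 204*√174 ≈ -1979.9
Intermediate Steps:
w = 5 - √174 (w = 5 - √(-576 + 750) = 5 - √174 ≈ -8.1909)
-309 + w*204 = -309 + (5 - √174)*204 = -309 + (1020 - 204*√174) = 711 - 204*√174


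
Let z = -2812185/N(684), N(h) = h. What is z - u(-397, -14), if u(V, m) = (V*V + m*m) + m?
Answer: -12304581/76 ≈ -1.6190e+5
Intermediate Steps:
u(V, m) = m + V² + m² (u(V, m) = (V² + m²) + m = m + V² + m²)
z = -312465/76 (z = -2812185/684 = -2812185*1/684 = -312465/76 ≈ -4111.4)
z - u(-397, -14) = -312465/76 - (-14 + (-397)² + (-14)²) = -312465/76 - (-14 + 157609 + 196) = -312465/76 - 1*157791 = -312465/76 - 157791 = -12304581/76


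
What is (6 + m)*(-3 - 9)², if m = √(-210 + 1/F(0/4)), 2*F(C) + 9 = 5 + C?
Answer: 864 + 72*I*√842 ≈ 864.0 + 2089.2*I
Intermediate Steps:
F(C) = -2 + C/2 (F(C) = -9/2 + (5 + C)/2 = -9/2 + (5/2 + C/2) = -2 + C/2)
m = I*√842/2 (m = √(-210 + 1/(-2 + (0/4)/2)) = √(-210 + 1/(-2 + (0*(¼))/2)) = √(-210 + 1/(-2 + (½)*0)) = √(-210 + 1/(-2 + 0)) = √(-210 + 1/(-2)) = √(-210 - ½) = √(-421/2) = I*√842/2 ≈ 14.509*I)
(6 + m)*(-3 - 9)² = (6 + I*√842/2)*(-3 - 9)² = (6 + I*√842/2)*(-12)² = (6 + I*√842/2)*144 = 864 + 72*I*√842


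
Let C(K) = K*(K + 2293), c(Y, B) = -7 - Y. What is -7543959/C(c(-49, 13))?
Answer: -2514653/32690 ≈ -76.924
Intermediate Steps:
C(K) = K*(2293 + K)
-7543959/C(c(-49, 13)) = -7543959*1/((-7 - 1*(-49))*(2293 + (-7 - 1*(-49)))) = -7543959*1/((-7 + 49)*(2293 + (-7 + 49))) = -7543959*1/(42*(2293 + 42)) = -7543959/(42*2335) = -7543959/98070 = -7543959*1/98070 = -2514653/32690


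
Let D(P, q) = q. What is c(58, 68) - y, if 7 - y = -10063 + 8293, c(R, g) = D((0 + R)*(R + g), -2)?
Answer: -1779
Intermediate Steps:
c(R, g) = -2
y = 1777 (y = 7 - (-10063 + 8293) = 7 - 1*(-1770) = 7 + 1770 = 1777)
c(58, 68) - y = -2 - 1*1777 = -2 - 1777 = -1779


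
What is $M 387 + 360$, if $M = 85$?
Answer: $33255$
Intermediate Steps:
$M 387 + 360 = 85 \cdot 387 + 360 = 32895 + 360 = 33255$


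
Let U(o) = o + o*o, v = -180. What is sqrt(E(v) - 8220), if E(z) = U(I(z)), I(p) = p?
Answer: 40*sqrt(15) ≈ 154.92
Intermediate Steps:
U(o) = o + o**2
E(z) = z*(1 + z)
sqrt(E(v) - 8220) = sqrt(-180*(1 - 180) - 8220) = sqrt(-180*(-179) - 8220) = sqrt(32220 - 8220) = sqrt(24000) = 40*sqrt(15)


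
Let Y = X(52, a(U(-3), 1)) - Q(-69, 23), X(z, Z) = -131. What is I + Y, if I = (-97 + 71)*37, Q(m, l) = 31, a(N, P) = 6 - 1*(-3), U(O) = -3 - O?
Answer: -1124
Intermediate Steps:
a(N, P) = 9 (a(N, P) = 6 + 3 = 9)
I = -962 (I = -26*37 = -962)
Y = -162 (Y = -131 - 1*31 = -131 - 31 = -162)
I + Y = -962 - 162 = -1124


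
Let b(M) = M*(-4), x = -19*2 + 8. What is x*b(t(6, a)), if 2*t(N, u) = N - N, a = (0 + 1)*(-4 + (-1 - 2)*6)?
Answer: 0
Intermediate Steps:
a = -22 (a = 1*(-4 - 3*6) = 1*(-4 - 18) = 1*(-22) = -22)
t(N, u) = 0 (t(N, u) = (N - N)/2 = (½)*0 = 0)
x = -30 (x = -38 + 8 = -30)
b(M) = -4*M
x*b(t(6, a)) = -(-120)*0 = -30*0 = 0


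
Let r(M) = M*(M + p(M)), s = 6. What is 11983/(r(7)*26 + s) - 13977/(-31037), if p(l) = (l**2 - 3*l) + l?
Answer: 478840421/237433050 ≈ 2.0167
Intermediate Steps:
p(l) = l**2 - 2*l
r(M) = M*(M + M*(-2 + M))
11983/(r(7)*26 + s) - 13977/(-31037) = 11983/((7**2*(-1 + 7))*26 + 6) - 13977/(-31037) = 11983/((49*6)*26 + 6) - 13977*(-1/31037) = 11983/(294*26 + 6) + 13977/31037 = 11983/(7644 + 6) + 13977/31037 = 11983/7650 + 13977/31037 = 478840421/237433050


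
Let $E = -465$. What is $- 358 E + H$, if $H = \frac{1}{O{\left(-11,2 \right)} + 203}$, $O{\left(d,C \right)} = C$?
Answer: $\frac{34126351}{205} \approx 1.6647 \cdot 10^{5}$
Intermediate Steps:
$H = \frac{1}{205}$ ($H = \frac{1}{2 + 203} = \frac{1}{205} \approx 0.0048781$)
$- 358 E + H = \left(-358\right) \left(-465\right) + \frac{1}{205} = 166470 + \frac{1}{205} = \frac{34126351}{205}$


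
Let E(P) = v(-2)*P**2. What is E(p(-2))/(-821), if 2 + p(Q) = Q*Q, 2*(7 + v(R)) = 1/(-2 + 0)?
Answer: 29/821 ≈ 0.035323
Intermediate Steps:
v(R) = -29/4 (v(R) = -7 + 1/(2*(-2 + 0)) = -7 + (1/2)/(-2) = -7 + (1/2)*(-1/2) = -7 - 1/4 = -29/4)
p(Q) = -2 + Q**2 (p(Q) = -2 + Q*Q = -2 + Q**2)
E(P) = -29*P**2/4
E(p(-2))/(-821) = -29*(-2 + (-2)**2)**2/4/(-821) = -29*(-2 + 4)**2/4*(-1/821) = -29/4*2**2*(-1/821) = -29/4*4*(-1/821) = -29*(-1/821) = 29/821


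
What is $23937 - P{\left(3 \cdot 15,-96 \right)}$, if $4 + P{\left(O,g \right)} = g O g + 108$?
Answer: $-390887$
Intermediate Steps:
$P{\left(O,g \right)} = 104 + O g^{2}$ ($P{\left(O,g \right)} = -4 + \left(g O g + 108\right) = -4 + \left(O g g + 108\right) = -4 + \left(O g^{2} + 108\right) = -4 + \left(108 + O g^{2}\right) = 104 + O g^{2}$)
$23937 - P{\left(3 \cdot 15,-96 \right)} = 23937 - \left(104 + 3 \cdot 15 \left(-96\right)^{2}\right) = 23937 - \left(104 + 45 \cdot 9216\right) = 23937 - \left(104 + 414720\right) = 23937 - 414824 = -390887$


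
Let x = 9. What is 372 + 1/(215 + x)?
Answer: 83329/224 ≈ 372.00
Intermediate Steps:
372 + 1/(215 + x) = 372 + 1/(215 + 9) = 372 + 1/224 = 83329/224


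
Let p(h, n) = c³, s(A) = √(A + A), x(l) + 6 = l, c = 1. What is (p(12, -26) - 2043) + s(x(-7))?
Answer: -2042 + I*√26 ≈ -2042.0 + 5.099*I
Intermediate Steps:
x(l) = -6 + l
s(A) = √2*√A (s(A) = √(2*A) = √2*√A)
p(h, n) = 1 (p(h, n) = 1³ = 1)
(p(12, -26) - 2043) + s(x(-7)) = (1 - 2043) + √2*√(-6 - 7) = -2042 + √2*√(-13) = -2042 + √2*(I*√13) = -2042 + I*√26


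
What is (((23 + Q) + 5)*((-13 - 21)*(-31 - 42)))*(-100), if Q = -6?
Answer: -5460400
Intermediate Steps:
(((23 + Q) + 5)*((-13 - 21)*(-31 - 42)))*(-100) = (((23 - 6) + 5)*((-13 - 21)*(-31 - 42)))*(-100) = ((17 + 5)*(-34*(-73)))*(-100) = (22*2482)*(-100) = 54604*(-100) = -5460400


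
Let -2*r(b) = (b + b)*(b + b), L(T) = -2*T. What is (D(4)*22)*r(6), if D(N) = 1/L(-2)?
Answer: -396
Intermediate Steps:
D(N) = ¼ (D(N) = 1/(-2*(-2)) = 1/4 = 1*(¼) = ¼)
r(b) = -2*b² (r(b) = -(b + b)*(b + b)/2 = -2*b*2*b/2 = -2*b²)
(D(4)*22)*r(6) = ((¼)*22)*(-2*6²) = 11*(-2*36)/2 = (11/2)*(-72) = -396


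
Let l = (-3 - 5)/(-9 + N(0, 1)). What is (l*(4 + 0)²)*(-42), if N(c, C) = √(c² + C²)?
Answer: -672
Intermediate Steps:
N(c, C) = √(C² + c²)
l = 1 (l = (-3 - 5)/(-9 + √(1² + 0²)) = -8/(-9 + √(1 + 0)) = -8/(-9 + √1) = -8/(-9 + 1) = -8/(-8) = -8*(-⅛) = 1)
(l*(4 + 0)²)*(-42) = (1*(4 + 0)²)*(-42) = (1*4²)*(-42) = (1*16)*(-42) = 16*(-42) = -672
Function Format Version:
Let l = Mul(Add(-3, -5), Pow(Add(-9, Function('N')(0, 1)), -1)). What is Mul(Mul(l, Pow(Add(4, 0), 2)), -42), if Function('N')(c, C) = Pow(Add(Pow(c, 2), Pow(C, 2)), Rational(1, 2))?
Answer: -672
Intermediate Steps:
Function('N')(c, C) = Pow(Add(Pow(C, 2), Pow(c, 2)), Rational(1, 2))
l = 1 (l = Mul(Add(-3, -5), Pow(Add(-9, Pow(Add(Pow(1, 2), Pow(0, 2)), Rational(1, 2))), -1)) = Mul(-8, Pow(Add(-9, Pow(Add(1, 0), Rational(1, 2))), -1)) = Mul(-8, Pow(Add(-9, Pow(1, Rational(1, 2))), -1)) = Mul(-8, Pow(Add(-9, 1), -1)) = Mul(-8, Pow(-8, -1)) = Mul(-8, Rational(-1, 8)) = 1)
Mul(Mul(l, Pow(Add(4, 0), 2)), -42) = Mul(Mul(1, Pow(Add(4, 0), 2)), -42) = Mul(Mul(1, Pow(4, 2)), -42) = Mul(Mul(1, 16), -42) = Mul(16, -42) = -672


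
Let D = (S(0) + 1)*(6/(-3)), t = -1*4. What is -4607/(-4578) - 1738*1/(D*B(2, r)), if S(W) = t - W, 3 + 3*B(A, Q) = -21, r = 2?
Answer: 681475/18312 ≈ 37.215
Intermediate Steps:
t = -4
B(A, Q) = -8 (B(A, Q) = -1 + (⅓)*(-21) = -1 - 7 = -8)
S(W) = -4 - W
D = 6 (D = ((-4 - 1*0) + 1)*(6/(-3)) = ((-4 + 0) + 1)*(6*(-⅓)) = (-4 + 1)*(-2) = -3*(-2) = 6)
-4607/(-4578) - 1738*1/(D*B(2, r)) = -4607/(-4578) - 1738/(6*(-8)) = -4607*(-1/4578) - 1738/(-48) = 4607/4578 - 1738*(-1/48) = 4607/4578 + 869/24 = 681475/18312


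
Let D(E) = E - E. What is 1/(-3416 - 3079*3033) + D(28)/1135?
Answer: -1/19699335 ≈ -5.0763e-8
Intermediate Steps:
D(E) = 0
1/(-3416 - 3079*3033) + D(28)/1135 = 1/(-3416 - 3079*3033) + 0/1135 = (1/3033)/(-6495) + 0*(1/1135) = -1/6495*1/3033 + 0 = -1/19699335 + 0 = -1/19699335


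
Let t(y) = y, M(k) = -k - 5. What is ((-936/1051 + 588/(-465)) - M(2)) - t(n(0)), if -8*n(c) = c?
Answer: 789259/162905 ≈ 4.8449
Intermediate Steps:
M(k) = -5 - k
n(c) = -c/8
((-936/1051 + 588/(-465)) - M(2)) - t(n(0)) = ((-936/1051 + 588/(-465)) - (-5 - 1*2)) - (-1)*0/8 = ((-936*1/1051 + 588*(-1/465)) - (-5 - 2)) - 1*0 = ((-936/1051 - 196/155) - 1*(-7)) + 0 = (-351076/162905 + 7) + 0 = 789259/162905 + 0 = 789259/162905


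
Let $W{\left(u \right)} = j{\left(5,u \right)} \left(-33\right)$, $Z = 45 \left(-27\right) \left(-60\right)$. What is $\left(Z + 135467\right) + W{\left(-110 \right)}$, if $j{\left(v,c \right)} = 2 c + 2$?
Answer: $215561$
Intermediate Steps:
$j{\left(v,c \right)} = 2 + 2 c$
$Z = 72900$ ($Z = \left(-1215\right) \left(-60\right) = 72900$)
$W{\left(u \right)} = -66 - 66 u$ ($W{\left(u \right)} = \left(2 + 2 u\right) \left(-33\right) = -66 - 66 u$)
$\left(Z + 135467\right) + W{\left(-110 \right)} = \left(72900 + 135467\right) - -7194 = 208367 + \left(-66 + 7260\right) = 208367 + 7194 = 215561$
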